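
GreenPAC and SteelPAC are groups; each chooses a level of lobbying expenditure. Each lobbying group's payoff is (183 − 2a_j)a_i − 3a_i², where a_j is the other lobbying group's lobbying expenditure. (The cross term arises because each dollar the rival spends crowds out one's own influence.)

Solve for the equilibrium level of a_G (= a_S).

22.875

GreenPAC's payoff is (183 − 2a_S)a_G − 3a_G².
∂π/∂a_G = 183 − 2a_S − 6a_G = 0, so a_G = 30.5 − (1/3)a_S.
By symmetry a_S = a_G; substituting into the reaction function, (4/3)a_G = 30.5 and a_G = 22.875.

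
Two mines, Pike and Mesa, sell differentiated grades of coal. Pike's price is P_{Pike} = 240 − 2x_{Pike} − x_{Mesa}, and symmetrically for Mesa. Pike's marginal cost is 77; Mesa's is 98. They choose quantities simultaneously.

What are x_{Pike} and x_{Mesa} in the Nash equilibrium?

34, 27

Mine Pike's profit: π = x_{Pike}(240 − 2x_{Pike} − x_{Mesa}) − 77x_{Pike}.
∂π/∂x_{Pike} = 163 − 4x_{Pike} − x_{Mesa} = 0 ⇒ x_{Pike} = 40.75 − 0.25x_{Mesa}.
Similarly x_{Mesa} = 35.5 − 0.25x_{Pike}.
Plugging x_{Mesa} into Pike's best response: x_{Pike} = 40.75 − 0.25(35.5 − 0.25x_{Pike}) ⇒ 0.9375x_{Pike} = 31.875, so x_{Pike} = 34.
Then x_{Mesa} = 35.5 − 0.25·34 = 27.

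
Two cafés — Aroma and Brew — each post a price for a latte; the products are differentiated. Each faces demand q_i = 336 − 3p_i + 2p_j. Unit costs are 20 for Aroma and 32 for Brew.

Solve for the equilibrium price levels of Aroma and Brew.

101.25, 105.75

Aroma's profit: π = (p_{Aroma} − 20)(336 − 3p_{Aroma} + 2p_{Brew}).
∂π/∂p_{Aroma} = 396 − 6p_{Aroma} + 2p_{Brew} = 0 ⇒ p_{Aroma} = 66 + (1/3)p_{Brew}.
Similarly p_{Brew} = 72 + (1/3)p_{Aroma}.
Solving the two reaction functions simultaneously: (1 − (1/3)(1/3))p_{Aroma} = 66 + (1/3)·72, so (8/9)p_{Aroma} = 90 and p_{Aroma} = 101.25.
Then p_{Brew} = 72 + (1/3)·101.25 = 105.75.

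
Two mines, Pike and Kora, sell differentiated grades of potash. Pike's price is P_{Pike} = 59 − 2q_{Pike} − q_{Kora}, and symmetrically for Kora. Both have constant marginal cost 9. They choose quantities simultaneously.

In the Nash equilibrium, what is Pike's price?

Mine Pike's profit: π = q_{Pike}(59 − 2q_{Pike} − q_{Kora}) − 9q_{Pike}.
∂π/∂q_{Pike} = 50 − 4q_{Pike} − q_{Kora} = 0 ⇒ q_{Pike} = 12.5 − 0.25q_{Kora}.
Setting q_{Pike} = q_{Kora} in the reaction function: q_{Pike} = 12.5 − 0.25q_{Pike}, so q_{Pike} = 12.5 / 1.25 = 10.
P_{Pike} = 59 − 2·10 − 10 = 29.

29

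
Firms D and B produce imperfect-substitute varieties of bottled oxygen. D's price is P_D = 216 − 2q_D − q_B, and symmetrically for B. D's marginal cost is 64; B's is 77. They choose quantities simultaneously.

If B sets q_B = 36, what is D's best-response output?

29

Firm D's profit: π = q_D(216 − 2q_D − q_B) − 64q_D.
∂π/∂q_D = 152 − 4q_D − q_B = 0 ⇒ q_D = 38 − 0.25q_B.
At q_B = 36: q_D = 38 − 0.25·36 = 29.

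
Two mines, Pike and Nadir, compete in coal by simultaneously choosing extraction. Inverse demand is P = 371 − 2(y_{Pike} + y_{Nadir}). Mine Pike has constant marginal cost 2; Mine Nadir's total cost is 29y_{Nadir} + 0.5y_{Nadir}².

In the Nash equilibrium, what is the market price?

Mine Pike's profit: π = y_{Pike}(371 − 2(y_{Pike} + y_{Nadir})) − 2y_{Pike}.
∂π/∂y_{Pike} = 369 − 4y_{Pike} − 2y_{Nadir} = 0, so y_{Pike} = 92.25 − 0.5y_{Nadir}.
For Nadir: ∂π/∂y_{Nadir} = 342 − 5y_{Nadir} − 2y_{Pike} = 0 ⇒ y_{Nadir} = 68.4 − 0.4y_{Pike}.
Solving the two reaction functions simultaneously: (1 − (−0.5)(−0.4))y_{Pike} = 92.25 − 0.5·68.4, so 0.8y_{Pike} = 58.05 and y_{Pike} = 72.5625.
Then y_{Nadir} = 68.4 − 0.4·72.5625 = 39.375.
Equilibrium price: P = 371 − 2·111.9375 = 147.125.

147.125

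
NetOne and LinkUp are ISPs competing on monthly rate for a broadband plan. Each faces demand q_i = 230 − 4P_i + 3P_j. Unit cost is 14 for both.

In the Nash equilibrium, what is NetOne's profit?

NetOne's profit: π = (P_{NetOne} − 14)(230 − 4P_{NetOne} + 3P_{LinkUp}).
∂π/∂P_{NetOne} = 286 − 8P_{NetOne} + 3P_{LinkUp} = 0 ⇒ P_{NetOne} = 35.75 + 0.375P_{LinkUp}.
The game is symmetric, so in equilibrium P_{LinkUp} = P_{NetOne}: the reaction function gives 0.625P_{NetOne} = 35.75, hence P_{NetOne} = 57.2.
q_{NetOne} = 230 − 4·57.2 + 3·57.2 = 172.8.
Profit = (57.2 − 14)·172.8 = 7464.96.

7464.96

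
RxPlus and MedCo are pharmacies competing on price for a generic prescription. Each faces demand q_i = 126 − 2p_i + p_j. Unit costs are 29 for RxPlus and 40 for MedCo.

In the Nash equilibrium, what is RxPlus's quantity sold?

RxPlus's profit: π = (p_{RxPlus} − 29)(126 − 2p_{RxPlus} + p_{MedCo}).
∂π/∂p_{RxPlus} = 184 − 4p_{RxPlus} + p_{MedCo} = 0 ⇒ p_{RxPlus} = 46 + 0.25p_{MedCo}.
Similarly p_{MedCo} = 51.5 + 0.25p_{RxPlus}.
Substituting the second reaction function into the first: p_{RxPlus} = 46 + 0.25(51.5 + 0.25p_{RxPlus}), which gives 0.9375p_{RxPlus} = 58.875 ⇒ p_{RxPlus} = 62.8.
Then p_{MedCo} = 51.5 + 0.25·62.8 = 67.2.
q_{RxPlus} = 126 − 2·62.8 + 67.2 = 67.6.

67.6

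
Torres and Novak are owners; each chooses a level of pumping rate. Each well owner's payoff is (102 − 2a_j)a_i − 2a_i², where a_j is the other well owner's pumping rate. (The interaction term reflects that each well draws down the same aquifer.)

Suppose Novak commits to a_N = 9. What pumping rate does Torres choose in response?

Torres's payoff is (102 − 2a_N)a_T − 2a_T².
∂π/∂a_T = 102 − 2a_N − 4a_T = 0, so a_T = 25.5 − 0.5a_N.
At a_N = 9: a_T = 25.5 − 0.5·9 = 21.

21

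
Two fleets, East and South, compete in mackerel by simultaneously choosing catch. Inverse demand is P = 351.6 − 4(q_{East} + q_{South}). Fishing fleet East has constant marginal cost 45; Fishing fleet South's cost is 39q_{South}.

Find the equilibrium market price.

Fishing fleet East's profit: π = q_{East}(351.6 − 4(q_{East} + q_{South})) − 45q_{East}.
∂π/∂q_{East} = 306.6 − 8q_{East} − 4q_{South} = 0, so q_{East} = 38.325 − 0.5q_{South}.
By the same steps for South: q_{South} = 39.075 − 0.5q_{East}.
Plugging q_{South} into East's best response: q_{East} = 38.325 − 0.5(39.075 − 0.5q_{East}) ⇒ 0.75q_{East} = 18.7875, so q_{East} = 25.05.
Then q_{South} = 39.075 − 0.5·25.05 = 26.55.
Equilibrium price: P = 351.6 − 4·51.6 = 145.2.

145.2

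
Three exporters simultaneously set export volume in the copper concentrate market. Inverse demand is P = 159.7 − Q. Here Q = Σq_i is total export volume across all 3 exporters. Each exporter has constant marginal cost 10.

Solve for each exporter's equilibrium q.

A representative exporter's profit is π_i = q_i(159.7 − Q) − 10q_i, with Q = q_i + Σ_{j≠i} q_j.
First-order condition: 149.7 − 2q_i − Σ_{j≠i} q_j = 0.
In a symmetric equilibrium every exporter chooses the same q, so Σ_{j≠i} q_j = 2q. The condition becomes 149.7 − 4q = 0, giving q = 149.7/4 = 37.425.

37.425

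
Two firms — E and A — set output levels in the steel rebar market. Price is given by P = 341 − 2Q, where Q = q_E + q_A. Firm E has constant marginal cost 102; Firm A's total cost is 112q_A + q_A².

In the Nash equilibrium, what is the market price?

199.6

Firm E's profit: π = q_E(341 − 2(q_E + q_A)) − 102q_E.
∂π/∂q_E = 239 − 4q_E − 2q_A = 0, so q_E = 59.75 − 0.5q_A.
For A: ∂π/∂q_A = 229 − 6q_A − 2q_E = 0 ⇒ q_A = 229/6 − (1/3)q_E.
Solving the two reaction functions simultaneously: (1 − (−0.5)(−1/3))q_E = 59.75 − 0.5·(229/6), so (5/6)q_E = 122/3 and q_E = 48.8.
Then q_A = 229/6 − (1/3)·48.8 = 21.9.
Equilibrium price: P = 341 − 2·70.7 = 199.6.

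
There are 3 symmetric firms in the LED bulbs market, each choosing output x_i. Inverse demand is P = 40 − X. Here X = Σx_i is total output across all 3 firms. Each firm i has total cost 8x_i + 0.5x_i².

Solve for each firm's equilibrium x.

6.4

A representative firm's profit is π_i = x_i(40 − X) − 8x_i − 0.5x_i², with X = x_i + Σ_{j≠i} x_j.
First-order condition: 32 − 3x_i − Σ_{j≠i} x_j = 0.
Imposing symmetry (x_j = x for all j) turns Σ_{j≠i} x_j into 2x, so 32 = 5x and x = 6.4.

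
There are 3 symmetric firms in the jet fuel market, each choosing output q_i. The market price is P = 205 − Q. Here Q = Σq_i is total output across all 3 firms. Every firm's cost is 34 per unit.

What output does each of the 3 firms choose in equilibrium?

42.75

A representative firm's profit is π_i = q_i(205 − Q) − 34q_i, with Q = q_i + Σ_{j≠i} q_j.
First-order condition: 171 − 2q_i − Σ_{j≠i} q_j = 0.
With identical firms, set every q_j = q: then 171 − 2q − 2q = 0, i.e. q = 171/4 = 42.75.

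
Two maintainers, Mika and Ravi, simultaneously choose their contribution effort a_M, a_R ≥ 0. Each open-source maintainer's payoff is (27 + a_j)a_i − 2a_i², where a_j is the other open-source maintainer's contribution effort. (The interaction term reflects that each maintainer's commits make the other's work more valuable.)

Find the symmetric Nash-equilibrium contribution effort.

Mika's payoff is (27 + a_R)a_M − 2a_M².
∂π/∂a_M = 27 + a_R − 4a_M = 0, so a_M = 6.75 + 0.25a_R.
The game is symmetric, so in equilibrium a_R = a_M: the reaction function gives 0.75a_M = 6.75, hence a_M = 9.

9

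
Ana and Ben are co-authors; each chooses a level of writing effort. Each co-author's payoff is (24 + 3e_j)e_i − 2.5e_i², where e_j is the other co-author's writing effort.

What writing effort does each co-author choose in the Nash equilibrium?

Ana's payoff is (24 + 3e_B)e_A − 2.5e_A².
∂π/∂e_A = 24 + 3e_B − 5e_A = 0, so e_A = 4.8 + 0.6e_B.
Setting e_A = e_B in the reaction function: e_A = 4.8 + 0.6e_A, so e_A = 4.8 / 0.4 = 12.

12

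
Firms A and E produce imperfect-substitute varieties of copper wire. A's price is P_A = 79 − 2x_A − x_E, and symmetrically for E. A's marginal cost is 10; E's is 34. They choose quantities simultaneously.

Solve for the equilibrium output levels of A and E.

Firm A's profit: π = x_A(79 − 2x_A − x_E) − 10x_A.
∂π/∂x_A = 69 − 4x_A − x_E = 0 ⇒ x_A = 17.25 − 0.25x_E.
Similarly x_E = 11.25 − 0.25x_A.
Solving the two reaction functions simultaneously: (1 − (−0.25)(−0.25))x_A = 17.25 − 0.25·11.25, so 0.9375x_A = 14.4375 and x_A = 15.4.
Then x_E = 11.25 − 0.25·15.4 = 7.4.

15.4, 7.4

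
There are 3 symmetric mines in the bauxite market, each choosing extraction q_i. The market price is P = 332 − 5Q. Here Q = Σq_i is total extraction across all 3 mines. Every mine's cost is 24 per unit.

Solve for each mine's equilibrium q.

15.4

A representative mine's profit is π_i = q_i(332 − 5Q) − 24q_i, with Q = q_i + Σ_{j≠i} q_j.
First-order condition: 308 − 10q_i − 5Σ_{j≠i} q_j = 0.
Imposing symmetry (q_j = q for all j) turns Σ_{j≠i} q_j into 2q, so 308 = 20q and q = 15.4.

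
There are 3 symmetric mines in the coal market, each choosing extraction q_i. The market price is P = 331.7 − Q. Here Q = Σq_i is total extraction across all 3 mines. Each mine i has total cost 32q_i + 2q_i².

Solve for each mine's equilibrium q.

37.4625

A representative mine's profit is π_i = q_i(331.7 − Q) − 32q_i − 2q_i², with Q = q_i + Σ_{j≠i} q_j.
First-order condition: 299.7 − 6q_i − Σ_{j≠i} q_j = 0.
With identical mines, set every q_j = q: then 299.7 − 6q − 2q = 0, i.e. q = 299.7/8 = 37.4625.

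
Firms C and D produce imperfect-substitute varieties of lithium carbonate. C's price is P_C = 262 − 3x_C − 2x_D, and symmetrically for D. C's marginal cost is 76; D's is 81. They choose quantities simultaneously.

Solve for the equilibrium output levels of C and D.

23.5625, 22.3125

Firm C's profit: π = x_C(262 − 3x_C − 2x_D) − 76x_C.
∂π/∂x_C = 186 − 6x_C − 2x_D = 0 ⇒ x_C = 31 − (1/3)x_D.
Similarly x_D = 181/6 − (1/3)x_C.
Solving the two reaction functions simultaneously: (1 − (−1/3)(−1/3))x_C = 31 − (1/3)·(181/6), so (8/9)x_C = 377/18 and x_C = 23.5625.
Then x_D = 181/6 − (1/3)·23.5625 = 22.3125.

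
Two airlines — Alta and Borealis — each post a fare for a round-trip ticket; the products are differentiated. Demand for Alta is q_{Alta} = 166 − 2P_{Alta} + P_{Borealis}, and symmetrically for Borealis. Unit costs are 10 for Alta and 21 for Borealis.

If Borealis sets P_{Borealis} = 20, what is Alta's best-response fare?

Alta's profit: π = (P_{Alta} − 10)(166 − 2P_{Alta} + P_{Borealis}).
∂π/∂P_{Alta} = 186 − 4P_{Alta} + P_{Borealis} = 0 ⇒ P_{Alta} = 46.5 + 0.25P_{Borealis}.
At P_{Borealis} = 20: P_{Alta} = 46.5 + 0.25·20 = 51.5.

51.5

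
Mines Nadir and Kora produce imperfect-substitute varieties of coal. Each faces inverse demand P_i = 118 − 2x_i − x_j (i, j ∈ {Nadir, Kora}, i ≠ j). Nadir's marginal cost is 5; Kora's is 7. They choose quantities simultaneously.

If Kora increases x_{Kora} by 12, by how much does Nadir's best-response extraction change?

-3

Mine Nadir's profit: π = x_{Nadir}(118 − 2x_{Nadir} − x_{Kora}) − 5x_{Nadir}.
∂π/∂x_{Nadir} = 113 − 4x_{Nadir} − x_{Kora} = 0 ⇒ x_{Nadir} = 28.25 − 0.25x_{Kora}.
The reaction-function slope is −0.25, so a 12-unit rise in x_{Kora} moves x_{Nadir} by −0.25 × 12 = −3. Nadir's best response falls — the actions are strategic substitutes.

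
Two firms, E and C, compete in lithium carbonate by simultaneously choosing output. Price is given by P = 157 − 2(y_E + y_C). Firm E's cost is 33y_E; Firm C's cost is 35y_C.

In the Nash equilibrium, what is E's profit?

882

Firm E's profit: π = y_E(157 − 2(y_E + y_C)) − 33y_E.
∂π/∂y_E = 124 − 4y_E − 2y_C = 0, so y_E = 31 − 0.5y_C.
By the same steps for C: y_C = 30.5 − 0.5y_E.
Plugging y_C into E's best response: y_E = 31 − 0.5(30.5 − 0.5y_E) ⇒ 0.75y_E = 15.75, so y_E = 21.
Then y_C = 30.5 − 0.5·21 = 20.
Price P = 157 − 2·41 = 75.
E's profit: (75 − 33)·21 = 882.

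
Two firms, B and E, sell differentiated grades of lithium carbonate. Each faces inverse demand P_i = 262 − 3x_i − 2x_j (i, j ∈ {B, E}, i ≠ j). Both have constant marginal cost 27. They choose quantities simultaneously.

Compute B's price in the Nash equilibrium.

Firm B's profit: π = x_B(262 − 3x_B − 2x_E) − 27x_B.
∂π/∂x_B = 235 − 6x_B − 2x_E = 0 ⇒ x_B = 235/6 − (1/3)x_E.
Setting x_B = x_E in the reaction function: x_B = 235/6 − (1/3)x_B, so x_B = (235/6) / (4/3) = 29.375.
P_B = 262 − 3·29.375 − 2·29.375 = 115.125.

115.125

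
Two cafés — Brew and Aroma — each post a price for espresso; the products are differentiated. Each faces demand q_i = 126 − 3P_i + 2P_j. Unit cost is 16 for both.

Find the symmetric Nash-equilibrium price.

43.5

Brew's profit: π = (P_{Brew} − 16)(126 − 3P_{Brew} + 2P_{Aroma}).
∂π/∂P_{Brew} = 174 − 6P_{Brew} + 2P_{Aroma} = 0 ⇒ P_{Brew} = 29 + (1/3)P_{Aroma}.
Setting P_{Brew} = P_{Aroma} in the reaction function: P_{Brew} = 29 + (1/3)P_{Brew}, so P_{Brew} = 29 / (2/3) = 43.5.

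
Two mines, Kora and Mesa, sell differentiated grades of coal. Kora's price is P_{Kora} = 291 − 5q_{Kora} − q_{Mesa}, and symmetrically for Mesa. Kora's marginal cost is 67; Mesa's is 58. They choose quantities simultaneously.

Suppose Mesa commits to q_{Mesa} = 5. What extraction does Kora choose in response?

21.9

Mine Kora's profit: π = q_{Kora}(291 − 5q_{Kora} − q_{Mesa}) − 67q_{Kora}.
∂π/∂q_{Kora} = 224 − 10q_{Kora} − q_{Mesa} = 0 ⇒ q_{Kora} = 22.4 − 0.1q_{Mesa}.
At q_{Mesa} = 5: q_{Kora} = 22.4 − 0.1·5 = 21.9.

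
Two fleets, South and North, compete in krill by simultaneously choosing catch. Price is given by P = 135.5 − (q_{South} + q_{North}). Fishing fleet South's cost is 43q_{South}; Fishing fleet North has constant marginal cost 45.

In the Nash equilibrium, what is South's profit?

Fishing fleet South's profit: π = q_{South}(135.5 − (q_{South} + q_{North})) − 43q_{South}.
∂π/∂q_{South} = 92.5 − 2q_{South} − q_{North} = 0, so q_{South} = 46.25 − 0.5q_{North}.
By the same steps for North: q_{North} = 45.25 − 0.5q_{South}.
Plugging q_{North} into South's best response: q_{South} = 46.25 − 0.5(45.25 − 0.5q_{South}) ⇒ 0.75q_{South} = 23.625, so q_{South} = 31.5.
Then q_{North} = 45.25 − 0.5·31.5 = 29.5.
Price P = 135.5 − 61 = 74.5.
South's profit: (74.5 − 43)·31.5 = 992.25.

992.25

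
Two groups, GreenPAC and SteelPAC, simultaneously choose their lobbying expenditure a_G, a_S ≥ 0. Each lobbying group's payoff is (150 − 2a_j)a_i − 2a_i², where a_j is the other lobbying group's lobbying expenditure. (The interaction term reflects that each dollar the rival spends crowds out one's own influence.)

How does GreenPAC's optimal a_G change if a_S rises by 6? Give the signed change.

GreenPAC's payoff is (150 − 2a_S)a_G − 2a_G².
∂π/∂a_G = 150 − 2a_S − 4a_G = 0, so a_G = 37.5 − 0.5a_S.
The reaction-function slope is −0.5, so a 6-unit rise in a_S moves a_G by −0.5 × 6 = −3. GreenPAC's best response falls — the actions are strategic substitutes.

-3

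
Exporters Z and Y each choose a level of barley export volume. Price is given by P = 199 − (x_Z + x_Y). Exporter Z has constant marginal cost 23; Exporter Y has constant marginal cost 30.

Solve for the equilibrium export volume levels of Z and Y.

Exporter Z's profit: π = x_Z(199 − (x_Z + x_Y)) − 23x_Z.
∂π/∂x_Z = 176 − 2x_Z − x_Y = 0, so x_Z = 88 − 0.5x_Y.
By the same steps for Y: x_Y = 84.5 − 0.5x_Z.
Solving the two reaction functions simultaneously: (1 − (−0.5)(−0.5))x_Z = 88 − 0.5·84.5, so 0.75x_Z = 45.75 and x_Z = 61.
Then x_Y = 84.5 − 0.5·61 = 54.

61, 54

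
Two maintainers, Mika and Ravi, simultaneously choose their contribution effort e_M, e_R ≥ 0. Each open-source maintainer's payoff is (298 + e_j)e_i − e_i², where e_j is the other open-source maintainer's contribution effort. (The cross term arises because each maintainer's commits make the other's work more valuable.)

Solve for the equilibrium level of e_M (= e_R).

298

Mika's payoff is (298 + e_R)e_M − e_M².
∂π/∂e_M = 298 + e_R − 2e_M = 0, so e_M = 149 + 0.5e_R.
By symmetry e_R = e_M; substituting into the reaction function, 0.5e_M = 149 and e_M = 298.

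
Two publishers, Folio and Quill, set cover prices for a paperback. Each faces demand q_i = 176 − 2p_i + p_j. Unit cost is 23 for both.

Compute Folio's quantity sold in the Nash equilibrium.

Folio's profit: π = (p_{Folio} − 23)(176 − 2p_{Folio} + p_{Quill}).
∂π/∂p_{Folio} = 222 − 4p_{Folio} + p_{Quill} = 0 ⇒ p_{Folio} = 55.5 + 0.25p_{Quill}.
The game is symmetric, so in equilibrium p_{Quill} = p_{Folio}: the reaction function gives 0.75p_{Folio} = 55.5, hence p_{Folio} = 74.
q_{Folio} = 176 − 2·74 + 74 = 102.

102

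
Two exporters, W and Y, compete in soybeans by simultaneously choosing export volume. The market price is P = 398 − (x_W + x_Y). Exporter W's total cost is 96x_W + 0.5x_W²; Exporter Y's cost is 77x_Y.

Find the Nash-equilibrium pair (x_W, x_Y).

Exporter W's profit: π = x_W(398 − (x_W + x_Y)) − 96x_W − 0.5x_W².
∂π/∂x_W = 302 − 3x_W − x_Y = 0, so x_W = 302/3 − (1/3)x_Y.
For Y: ∂π/∂x_Y = 321 − 2x_Y − x_W = 0 ⇒ x_Y = 160.5 − 0.5x_W.
Plugging x_Y into W's best response: x_W = 302/3 − (1/3)(160.5 − 0.5x_W) ⇒ (5/6)x_W = 283/6, so x_W = 56.6.
Then x_Y = 160.5 − 0.5·56.6 = 132.2.

56.6, 132.2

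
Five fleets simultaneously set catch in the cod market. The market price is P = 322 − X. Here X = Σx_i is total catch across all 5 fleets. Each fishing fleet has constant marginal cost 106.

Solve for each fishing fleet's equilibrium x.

36

A representative fishing fleet's profit is π_i = x_i(322 − X) − 106x_i, with X = x_i + Σ_{j≠i} x_j.
First-order condition: 216 − 2x_i − Σ_{j≠i} x_j = 0.
In a symmetric equilibrium every fishing fleet chooses the same x, so Σ_{j≠i} x_j = 4x. The condition becomes 216 − 6x = 0, giving x = 216/6 = 36.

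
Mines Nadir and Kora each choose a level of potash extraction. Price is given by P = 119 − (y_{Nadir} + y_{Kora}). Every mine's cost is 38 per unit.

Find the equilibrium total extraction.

54

Mine Nadir's profit: π = y_{Nadir}(119 − (y_{Nadir} + y_{Kora})) − 38y_{Nadir}.
∂π/∂y_{Nadir} = 81 − 2y_{Nadir} − y_{Kora} = 0, so y_{Nadir} = 40.5 − 0.5y_{Kora}.
By symmetry y_{Kora} = y_{Nadir}; substituting into the reaction function, 1.5y_{Nadir} = 40.5 and y_{Nadir} = 27.
Total extraction: 27 + 27 = 54.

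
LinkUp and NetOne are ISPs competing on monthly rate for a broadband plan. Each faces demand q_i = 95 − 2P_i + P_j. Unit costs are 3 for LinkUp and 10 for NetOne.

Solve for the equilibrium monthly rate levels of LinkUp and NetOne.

34.6, 37.4

LinkUp's profit: π = (P_{LinkUp} − 3)(95 − 2P_{LinkUp} + P_{NetOne}).
∂π/∂P_{LinkUp} = 101 − 4P_{LinkUp} + P_{NetOne} = 0 ⇒ P_{LinkUp} = 25.25 + 0.25P_{NetOne}.
Similarly P_{NetOne} = 28.75 + 0.25P_{LinkUp}.
Solving the two reaction functions simultaneously: (1 − (0.25)(0.25))P_{LinkUp} = 25.25 + 0.25·28.75, so 0.9375P_{LinkUp} = 32.4375 and P_{LinkUp} = 34.6.
Then P_{NetOne} = 28.75 + 0.25·34.6 = 37.4.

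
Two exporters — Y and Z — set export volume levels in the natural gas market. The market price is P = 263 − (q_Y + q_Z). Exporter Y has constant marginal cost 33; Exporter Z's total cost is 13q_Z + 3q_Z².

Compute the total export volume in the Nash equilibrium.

124

Exporter Y's profit: π = q_Y(263 − (q_Y + q_Z)) − 33q_Y.
∂π/∂q_Y = 230 − 2q_Y − q_Z = 0, so q_Y = 115 − 0.5q_Z.
For Z: ∂π/∂q_Z = 250 − 8q_Z − q_Y = 0 ⇒ q_Z = 31.25 − 0.125q_Y.
Plugging q_Z into Y's best response: q_Y = 115 − 0.5(31.25 − 0.125q_Y) ⇒ 0.9375q_Y = 99.375, so q_Y = 106.
Then q_Z = 31.25 − 0.125·106 = 18.
Total export volume: 106 + 18 = 124.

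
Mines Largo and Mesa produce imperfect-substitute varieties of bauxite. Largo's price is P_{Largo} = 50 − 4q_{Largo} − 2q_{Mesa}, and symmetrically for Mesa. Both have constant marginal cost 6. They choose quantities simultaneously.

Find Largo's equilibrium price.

23.6

Mine Largo's profit: π = q_{Largo}(50 − 4q_{Largo} − 2q_{Mesa}) − 6q_{Largo}.
∂π/∂q_{Largo} = 44 − 8q_{Largo} − 2q_{Mesa} = 0 ⇒ q_{Largo} = 5.5 − 0.25q_{Mesa}.
By symmetry q_{Mesa} = q_{Largo}; substituting into the reaction function, 1.25q_{Largo} = 5.5 and q_{Largo} = 4.4.
P_{Largo} = 50 − 4·4.4 − 2·4.4 = 23.6.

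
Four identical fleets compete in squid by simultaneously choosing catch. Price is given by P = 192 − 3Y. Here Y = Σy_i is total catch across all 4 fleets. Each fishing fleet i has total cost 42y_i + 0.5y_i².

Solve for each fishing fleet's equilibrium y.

9.375

A representative fishing fleet's profit is π_i = y_i(192 − 3Y) − 42y_i − 0.5y_i², with Y = y_i + Σ_{j≠i} y_j.
First-order condition: 150 − 7y_i − 3Σ_{j≠i} y_j = 0.
In a symmetric equilibrium every fishing fleet chooses the same y, so Σ_{j≠i} y_j = 3y. The condition becomes 150 − 16y = 0, giving y = 150/16 = 9.375.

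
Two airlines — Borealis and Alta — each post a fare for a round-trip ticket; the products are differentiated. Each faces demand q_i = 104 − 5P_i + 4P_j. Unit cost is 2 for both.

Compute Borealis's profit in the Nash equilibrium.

Borealis's profit: π = (P_{Borealis} − 2)(104 − 5P_{Borealis} + 4P_{Alta}).
∂π/∂P_{Borealis} = 114 − 10P_{Borealis} + 4P_{Alta} = 0 ⇒ P_{Borealis} = 11.4 + 0.4P_{Alta}.
Setting P_{Borealis} = P_{Alta} in the reaction function: P_{Borealis} = 11.4 + 0.4P_{Borealis}, so P_{Borealis} = 11.4 / 0.6 = 19.
q_{Borealis} = 104 − 5·19 + 4·19 = 85.
Profit = (19 − 2)·85 = 1445.

1445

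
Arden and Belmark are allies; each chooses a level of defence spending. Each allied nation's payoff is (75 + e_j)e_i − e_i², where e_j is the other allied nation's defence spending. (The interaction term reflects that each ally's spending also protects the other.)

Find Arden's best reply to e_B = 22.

Arden's payoff is (75 + e_B)e_A − e_A².
∂π/∂e_A = 75 + e_B − 2e_A = 0, so e_A = 37.5 + 0.5e_B.
At e_B = 22: e_A = 37.5 + 0.5·22 = 48.5.

48.5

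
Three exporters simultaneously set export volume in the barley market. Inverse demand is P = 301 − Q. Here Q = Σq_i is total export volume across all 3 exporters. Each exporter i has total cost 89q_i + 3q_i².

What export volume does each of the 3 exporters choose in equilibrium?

A representative exporter's profit is π_i = q_i(301 − Q) − 89q_i − 3q_i², with Q = q_i + Σ_{j≠i} q_j.
First-order condition: 212 − 8q_i − Σ_{j≠i} q_j = 0.
With identical exporters, set every q_j = q: then 212 − 8q − 2q = 0, i.e. q = 212/10 = 21.2.

21.2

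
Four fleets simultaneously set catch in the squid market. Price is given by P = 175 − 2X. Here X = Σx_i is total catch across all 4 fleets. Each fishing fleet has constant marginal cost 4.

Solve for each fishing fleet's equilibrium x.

17.1

A representative fishing fleet's profit is π_i = x_i(175 − 2X) − 4x_i, with X = x_i + Σ_{j≠i} x_j.
First-order condition: 171 − 4x_i − 2Σ_{j≠i} x_j = 0.
With identical fishing fleets, set every x_j = x: then 171 − 4x − 6x = 0, i.e. x = 171/10 = 17.1.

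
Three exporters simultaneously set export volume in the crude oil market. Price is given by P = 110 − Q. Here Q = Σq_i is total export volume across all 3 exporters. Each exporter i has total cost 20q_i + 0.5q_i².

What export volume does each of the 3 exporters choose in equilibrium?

18

A representative exporter's profit is π_i = q_i(110 − Q) − 20q_i − 0.5q_i², with Q = q_i + Σ_{j≠i} q_j.
First-order condition: 90 − 3q_i − Σ_{j≠i} q_j = 0.
In a symmetric equilibrium every exporter chooses the same q, so Σ_{j≠i} q_j = 2q. The condition becomes 90 − 5q = 0, giving q = 90/5 = 18.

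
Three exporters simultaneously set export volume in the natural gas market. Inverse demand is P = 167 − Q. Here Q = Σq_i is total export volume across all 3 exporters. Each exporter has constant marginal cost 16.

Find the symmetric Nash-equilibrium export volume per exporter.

A representative exporter's profit is π_i = q_i(167 − Q) − 16q_i, with Q = q_i + Σ_{j≠i} q_j.
First-order condition: 151 − 2q_i − Σ_{j≠i} q_j = 0.
Imposing symmetry (q_j = q for all j) turns Σ_{j≠i} q_j into 2q, so 151 = 4q and q = 37.75.

37.75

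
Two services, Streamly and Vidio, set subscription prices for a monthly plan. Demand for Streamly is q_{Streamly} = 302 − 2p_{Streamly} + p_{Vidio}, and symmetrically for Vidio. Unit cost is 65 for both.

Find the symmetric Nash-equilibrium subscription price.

Streamly's profit: π = (p_{Streamly} − 65)(302 − 2p_{Streamly} + p_{Vidio}).
∂π/∂p_{Streamly} = 432 − 4p_{Streamly} + p_{Vidio} = 0 ⇒ p_{Streamly} = 108 + 0.25p_{Vidio}.
Setting p_{Streamly} = p_{Vidio} in the reaction function: p_{Streamly} = 108 + 0.25p_{Streamly}, so p_{Streamly} = 108 / 0.75 = 144.

144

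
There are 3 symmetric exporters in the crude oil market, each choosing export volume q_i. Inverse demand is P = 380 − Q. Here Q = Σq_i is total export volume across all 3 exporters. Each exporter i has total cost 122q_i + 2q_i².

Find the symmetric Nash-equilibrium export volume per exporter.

32.25

A representative exporter's profit is π_i = q_i(380 − Q) − 122q_i − 2q_i², with Q = q_i + Σ_{j≠i} q_j.
First-order condition: 258 − 6q_i − Σ_{j≠i} q_j = 0.
Imposing symmetry (q_j = q for all j) turns Σ_{j≠i} q_j into 2q, so 258 = 8q and q = 32.25.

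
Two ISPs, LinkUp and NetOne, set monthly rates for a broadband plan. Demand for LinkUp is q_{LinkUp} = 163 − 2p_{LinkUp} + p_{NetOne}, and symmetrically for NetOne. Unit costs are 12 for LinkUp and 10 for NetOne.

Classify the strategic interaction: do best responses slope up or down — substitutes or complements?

strategic complements

LinkUp's profit: π = (p_{LinkUp} − 12)(163 − 2p_{LinkUp} + p_{NetOne}).
∂π/∂p_{LinkUp} = 187 − 4p_{LinkUp} + p_{NetOne} = 0 ⇒ p_{LinkUp} = 46.75 + 0.25p_{NetOne}.
The best-response slope dp_{LinkUp}/dp_{NetOne} = 0.25 > 0: the reaction function is upward-sloping, so the choices are strategic complements.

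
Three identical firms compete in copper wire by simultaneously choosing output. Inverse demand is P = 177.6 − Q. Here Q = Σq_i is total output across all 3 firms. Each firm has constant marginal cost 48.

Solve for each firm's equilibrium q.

A representative firm's profit is π_i = q_i(177.6 − Q) − 48q_i, with Q = q_i + Σ_{j≠i} q_j.
First-order condition: 129.6 − 2q_i − Σ_{j≠i} q_j = 0.
Imposing symmetry (q_j = q for all j) turns Σ_{j≠i} q_j into 2q, so 129.6 = 4q and q = 32.4.

32.4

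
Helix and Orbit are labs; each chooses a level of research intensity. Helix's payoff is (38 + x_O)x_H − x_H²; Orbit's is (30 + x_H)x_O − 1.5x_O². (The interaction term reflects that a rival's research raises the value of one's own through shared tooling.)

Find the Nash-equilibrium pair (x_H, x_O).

28.8, 19.6

Expanding Helix's payoff: 38x_H + x_Ox_H − x_H².
∂π/∂x_H = 38 + x_O − 2x_H = 0, so x_H = 19 + 0.5x_O.
Likewise for Orbit: x_O = 10 + (1/3)x_H.
Substituting the second reaction function into the first: x_H = 19 + 0.5(10 + (1/3)x_H), which gives (5/6)x_H = 24 ⇒ x_H = 28.8.
Then x_O = 10 + (1/3)·28.8 = 19.6.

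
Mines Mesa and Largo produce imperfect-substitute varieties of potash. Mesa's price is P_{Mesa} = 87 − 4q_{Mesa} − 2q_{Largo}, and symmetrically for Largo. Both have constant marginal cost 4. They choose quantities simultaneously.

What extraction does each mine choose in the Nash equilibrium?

8.3

Mine Mesa's profit: π = q_{Mesa}(87 − 4q_{Mesa} − 2q_{Largo}) − 4q_{Mesa}.
∂π/∂q_{Mesa} = 83 − 8q_{Mesa} − 2q_{Largo} = 0 ⇒ q_{Mesa} = 10.375 − 0.25q_{Largo}.
The game is symmetric, so in equilibrium q_{Largo} = q_{Mesa}: the reaction function gives 1.25q_{Mesa} = 10.375, hence q_{Mesa} = 8.3.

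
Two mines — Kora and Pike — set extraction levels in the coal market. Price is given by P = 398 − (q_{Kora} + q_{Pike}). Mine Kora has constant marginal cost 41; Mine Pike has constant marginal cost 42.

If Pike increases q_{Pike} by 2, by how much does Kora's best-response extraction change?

-1

Mine Kora's profit: π = q_{Kora}(398 − (q_{Kora} + q_{Pike})) − 41q_{Kora}.
∂π/∂q_{Kora} = 357 − 2q_{Kora} − q_{Pike} = 0, so q_{Kora} = 178.5 − 0.5q_{Pike}.
The reaction-function slope is −0.5, so a 2-unit rise in q_{Pike} moves q_{Kora} by −0.5 × 2 = −1. Kora's best response falls — the actions are strategic substitutes.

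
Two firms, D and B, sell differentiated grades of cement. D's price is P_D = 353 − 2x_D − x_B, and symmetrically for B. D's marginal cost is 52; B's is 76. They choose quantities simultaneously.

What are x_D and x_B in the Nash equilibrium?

Firm D's profit: π = x_D(353 − 2x_D − x_B) − 52x_D.
∂π/∂x_D = 301 − 4x_D − x_B = 0 ⇒ x_D = 75.25 − 0.25x_B.
Similarly x_B = 69.25 − 0.25x_D.
Solving the two reaction functions simultaneously: (1 − (−0.25)(−0.25))x_D = 75.25 − 0.25·69.25, so 0.9375x_D = 57.9375 and x_D = 61.8.
Then x_B = 69.25 − 0.25·61.8 = 53.8.

61.8, 53.8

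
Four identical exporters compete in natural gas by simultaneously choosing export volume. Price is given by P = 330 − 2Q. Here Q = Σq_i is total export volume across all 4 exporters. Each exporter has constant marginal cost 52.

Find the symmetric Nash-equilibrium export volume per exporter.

27.8

A representative exporter's profit is π_i = q_i(330 − 2Q) − 52q_i, with Q = q_i + Σ_{j≠i} q_j.
First-order condition: 278 − 4q_i − 2Σ_{j≠i} q_j = 0.
In a symmetric equilibrium every exporter chooses the same q, so Σ_{j≠i} q_j = 3q. The condition becomes 278 − 10q = 0, giving q = 278/10 = 27.8.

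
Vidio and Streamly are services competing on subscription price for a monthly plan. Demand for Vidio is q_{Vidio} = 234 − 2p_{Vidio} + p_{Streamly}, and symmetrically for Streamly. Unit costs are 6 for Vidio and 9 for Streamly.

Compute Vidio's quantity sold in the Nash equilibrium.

Vidio's profit: π = (p_{Vidio} − 6)(234 − 2p_{Vidio} + p_{Streamly}).
∂π/∂p_{Vidio} = 246 − 4p_{Vidio} + p_{Streamly} = 0 ⇒ p_{Vidio} = 61.5 + 0.25p_{Streamly}.
Similarly p_{Streamly} = 63 + 0.25p_{Vidio}.
Substituting the second reaction function into the first: p_{Vidio} = 61.5 + 0.25(63 + 0.25p_{Vidio}), which gives 0.9375p_{Vidio} = 77.25 ⇒ p_{Vidio} = 82.4.
Then p_{Streamly} = 63 + 0.25·82.4 = 83.6.
q_{Vidio} = 234 − 2·82.4 + 83.6 = 152.8.

152.8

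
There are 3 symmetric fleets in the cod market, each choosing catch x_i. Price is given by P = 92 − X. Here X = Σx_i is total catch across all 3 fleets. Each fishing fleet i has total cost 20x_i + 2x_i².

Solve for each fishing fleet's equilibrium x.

9

A representative fishing fleet's profit is π_i = x_i(92 − X) − 20x_i − 2x_i², with X = x_i + Σ_{j≠i} x_j.
First-order condition: 72 − 6x_i − Σ_{j≠i} x_j = 0.
Imposing symmetry (x_j = x for all j) turns Σ_{j≠i} x_j into 2x, so 72 = 8x and x = 9.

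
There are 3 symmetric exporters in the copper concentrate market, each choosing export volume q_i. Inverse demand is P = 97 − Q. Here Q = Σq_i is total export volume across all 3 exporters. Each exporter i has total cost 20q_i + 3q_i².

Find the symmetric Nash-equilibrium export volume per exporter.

7.7

A representative exporter's profit is π_i = q_i(97 − Q) − 20q_i − 3q_i², with Q = q_i + Σ_{j≠i} q_j.
First-order condition: 77 − 8q_i − Σ_{j≠i} q_j = 0.
Imposing symmetry (q_j = q for all j) turns Σ_{j≠i} q_j into 2q, so 77 = 10q and q = 7.7.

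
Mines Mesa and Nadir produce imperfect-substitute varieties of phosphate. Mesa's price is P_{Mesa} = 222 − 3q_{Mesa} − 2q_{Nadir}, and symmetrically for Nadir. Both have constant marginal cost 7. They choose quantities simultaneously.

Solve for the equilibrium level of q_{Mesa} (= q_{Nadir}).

Mine Mesa's profit: π = q_{Mesa}(222 − 3q_{Mesa} − 2q_{Nadir}) − 7q_{Mesa}.
∂π/∂q_{Mesa} = 215 − 6q_{Mesa} − 2q_{Nadir} = 0 ⇒ q_{Mesa} = 215/6 − (1/3)q_{Nadir}.
The game is symmetric, so in equilibrium q_{Nadir} = q_{Mesa}: the reaction function gives (4/3)q_{Mesa} = 215/6, hence q_{Mesa} = 26.875.

26.875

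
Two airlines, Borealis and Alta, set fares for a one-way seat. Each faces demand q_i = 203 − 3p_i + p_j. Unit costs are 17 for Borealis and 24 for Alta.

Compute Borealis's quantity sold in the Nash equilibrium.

103.2

Borealis's profit: π = (p_{Borealis} − 17)(203 − 3p_{Borealis} + p_{Alta}).
∂π/∂p_{Borealis} = 254 − 6p_{Borealis} + p_{Alta} = 0 ⇒ p_{Borealis} = 127/3 + (1/6)p_{Alta}.
Similarly p_{Alta} = 275/6 + (1/6)p_{Borealis}.
Substituting the second reaction function into the first: p_{Borealis} = 127/3 + (1/6)(275/6 + (1/6)p_{Borealis}), which gives (35/36)p_{Borealis} = 1799/36 ⇒ p_{Borealis} = 51.4.
Then p_{Alta} = 275/6 + (1/6)·51.4 = 54.4.
q_{Borealis} = 203 − 3·51.4 + 54.4 = 103.2.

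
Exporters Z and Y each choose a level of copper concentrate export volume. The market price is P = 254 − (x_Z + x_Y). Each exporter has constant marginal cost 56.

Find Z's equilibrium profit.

4356

Exporter Z's profit: π = x_Z(254 − (x_Z + x_Y)) − 56x_Z.
∂π/∂x_Z = 198 − 2x_Z − x_Y = 0, so x_Z = 99 − 0.5x_Y.
Setting x_Z = x_Y in the reaction function: x_Z = 99 − 0.5x_Z, so x_Z = 99 / 1.5 = 66.
Price P = 254 − 132 = 122.
Z's profit: (122 − 56)·66 = 4356.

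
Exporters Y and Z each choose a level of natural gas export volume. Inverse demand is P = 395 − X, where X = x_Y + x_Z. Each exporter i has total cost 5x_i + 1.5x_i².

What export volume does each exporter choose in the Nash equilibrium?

65

Exporter Y's profit: π = x_Y(395 − (x_Y + x_Z)) − 5x_Y − 1.5x_Y².
∂π/∂x_Y = 390 − 5x_Y − x_Z = 0, so x_Y = 78 − 0.2x_Z.
By symmetry x_Z = x_Y; substituting into the reaction function, 1.2x_Y = 78 and x_Y = 65.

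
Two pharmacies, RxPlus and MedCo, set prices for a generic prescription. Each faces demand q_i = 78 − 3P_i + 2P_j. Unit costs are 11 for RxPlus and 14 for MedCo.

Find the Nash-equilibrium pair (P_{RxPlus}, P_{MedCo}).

28.3125, 29.4375

RxPlus's profit: π = (P_{RxPlus} − 11)(78 − 3P_{RxPlus} + 2P_{MedCo}).
∂π/∂P_{RxPlus} = 111 − 6P_{RxPlus} + 2P_{MedCo} = 0 ⇒ P_{RxPlus} = 18.5 + (1/3)P_{MedCo}.
Similarly P_{MedCo} = 20 + (1/3)P_{RxPlus}.
Substituting the second reaction function into the first: P_{RxPlus} = 18.5 + (1/3)(20 + (1/3)P_{RxPlus}), which gives (8/9)P_{RxPlus} = 151/6 ⇒ P_{RxPlus} = 28.3125.
Then P_{MedCo} = 20 + (1/3)·28.3125 = 29.4375.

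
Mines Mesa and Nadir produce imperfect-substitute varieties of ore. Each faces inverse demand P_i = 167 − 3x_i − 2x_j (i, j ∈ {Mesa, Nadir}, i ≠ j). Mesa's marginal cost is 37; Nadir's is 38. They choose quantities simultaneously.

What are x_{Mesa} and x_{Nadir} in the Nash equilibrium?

Mine Mesa's profit: π = x_{Mesa}(167 − 3x_{Mesa} − 2x_{Nadir}) − 37x_{Mesa}.
∂π/∂x_{Mesa} = 130 − 6x_{Mesa} − 2x_{Nadir} = 0 ⇒ x_{Mesa} = 65/3 − (1/3)x_{Nadir}.
Similarly x_{Nadir} = 21.5 − (1/3)x_{Mesa}.
Plugging x_{Nadir} into Mesa's best response: x_{Mesa} = 65/3 − (1/3)(21.5 − (1/3)x_{Mesa}) ⇒ (8/9)x_{Mesa} = 14.5, so x_{Mesa} = 16.3125.
Then x_{Nadir} = 21.5 − (1/3)·16.3125 = 16.0625.

16.3125, 16.0625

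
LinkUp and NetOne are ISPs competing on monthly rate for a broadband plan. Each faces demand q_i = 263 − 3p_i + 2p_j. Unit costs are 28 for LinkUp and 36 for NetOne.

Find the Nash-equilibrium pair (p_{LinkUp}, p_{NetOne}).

LinkUp's profit: π = (p_{LinkUp} − 28)(263 − 3p_{LinkUp} + 2p_{NetOne}).
∂π/∂p_{LinkUp} = 347 − 6p_{LinkUp} + 2p_{NetOne} = 0 ⇒ p_{LinkUp} = 347/6 + (1/3)p_{NetOne}.
Similarly p_{NetOne} = 371/6 + (1/3)p_{LinkUp}.
Plugging p_{NetOne} into LinkUp's best response: p_{LinkUp} = 347/6 + (1/3)(371/6 + (1/3)p_{LinkUp}) ⇒ (8/9)p_{LinkUp} = 706/9, so p_{LinkUp} = 88.25.
Then p_{NetOne} = 371/6 + (1/3)·88.25 = 91.25.

88.25, 91.25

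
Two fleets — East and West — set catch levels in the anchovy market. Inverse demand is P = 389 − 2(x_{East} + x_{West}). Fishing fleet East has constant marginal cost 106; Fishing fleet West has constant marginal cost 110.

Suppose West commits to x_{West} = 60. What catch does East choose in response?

Fishing fleet East's profit: π = x_{East}(389 − 2(x_{East} + x_{West})) − 106x_{East}.
∂π/∂x_{East} = 283 − 4x_{East} − 2x_{West} = 0, so x_{East} = 70.75 − 0.5x_{West}.
At x_{West} = 60: x_{East} = 70.75 − 0.5·60 = 40.75.

40.75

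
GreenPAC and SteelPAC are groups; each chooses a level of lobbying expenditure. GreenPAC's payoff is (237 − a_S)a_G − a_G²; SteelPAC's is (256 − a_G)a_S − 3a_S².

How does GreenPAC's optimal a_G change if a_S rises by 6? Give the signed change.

Expanding GreenPAC's payoff: 237a_G − a_Sa_G − a_G².
∂π/∂a_G = 237 − a_S − 2a_G = 0, so a_G = 118.5 − 0.5a_S.
The reaction-function slope is −0.5, so a 6-unit rise in a_S moves a_G by −0.5 × 6 = −3. GreenPAC's best response falls — the actions are strategic substitutes.

-3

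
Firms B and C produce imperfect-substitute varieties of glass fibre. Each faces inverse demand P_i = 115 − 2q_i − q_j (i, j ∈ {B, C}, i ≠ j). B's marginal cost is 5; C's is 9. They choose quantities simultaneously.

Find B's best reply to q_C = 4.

26.5

Firm B's profit: π = q_B(115 − 2q_B − q_C) − 5q_B.
∂π/∂q_B = 110 − 4q_B − q_C = 0 ⇒ q_B = 27.5 − 0.25q_C.
At q_C = 4: q_B = 27.5 − 0.25·4 = 26.5.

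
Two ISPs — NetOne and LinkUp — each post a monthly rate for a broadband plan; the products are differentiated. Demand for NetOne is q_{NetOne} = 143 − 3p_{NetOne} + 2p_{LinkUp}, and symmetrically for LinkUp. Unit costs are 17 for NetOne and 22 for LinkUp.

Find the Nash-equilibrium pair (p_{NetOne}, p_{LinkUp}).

NetOne's profit: π = (p_{NetOne} − 17)(143 − 3p_{NetOne} + 2p_{LinkUp}).
∂π/∂p_{NetOne} = 194 − 6p_{NetOne} + 2p_{LinkUp} = 0 ⇒ p_{NetOne} = 97/3 + (1/3)p_{LinkUp}.
Similarly p_{LinkUp} = 209/6 + (1/3)p_{NetOne}.
Solving the two reaction functions simultaneously: (1 − (1/3)(1/3))p_{NetOne} = 97/3 + (1/3)·(209/6), so (8/9)p_{NetOne} = 791/18 and p_{NetOne} = 49.4375.
Then p_{LinkUp} = 209/6 + (1/3)·49.4375 = 51.3125.

49.4375, 51.3125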